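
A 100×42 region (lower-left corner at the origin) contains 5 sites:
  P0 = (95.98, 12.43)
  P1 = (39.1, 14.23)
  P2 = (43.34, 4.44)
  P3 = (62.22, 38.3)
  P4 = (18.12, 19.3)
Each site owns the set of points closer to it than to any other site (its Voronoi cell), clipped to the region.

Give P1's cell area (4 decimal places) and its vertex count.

1. box [0,100]×[0,42]: [(0, 0) (100, 0) (100, 42) (0, 42)]
2. ⊥bis P1·P0 via (67.54,13.33): [(0, 0) (67.1182, 0) (68.4473, 42) (0, 42)]  |A|=2846.8743
3. ⊥bis P1·P2 via (41.22,9.335): [(0, 0) (19.6658, 0) (67.7776, 20.8369) (68.4473, 42) (0, 42)]  |A|=2352.4935
4. ⊥bis P1·P3 via (50.66,26.265): [(0, 0) (19.6658, 0) (59.8745, 17.4142) (34.2784, 42) (0, 42)]  |A|=1849.9788
5. ⊥bis P1·P4 via (28.61,16.765): [(25.1305, 2.3667) (59.8745, 17.4142) (34.6273, 41.6649)]  |A|=611.2369
6. canonical 3-gon: [(25.1305, 2.3667) (59.8745, 17.4142) (34.6273, 41.6649)]
7. shoelace: 611.2369

Area of P1's cell: 611.2369 (3 vertices)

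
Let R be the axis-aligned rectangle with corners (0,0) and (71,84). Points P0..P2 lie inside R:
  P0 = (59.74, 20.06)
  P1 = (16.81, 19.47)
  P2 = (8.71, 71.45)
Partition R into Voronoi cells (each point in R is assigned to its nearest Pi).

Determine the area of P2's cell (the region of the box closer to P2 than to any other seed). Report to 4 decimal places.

1. box [0,71]×[0,84]: [(0, 0) (71, 0) (71, 84) (0, 84)]
2. ⊥bis P2·P0 via (34.225,45.755): [(0, 11.7698) (71, 82.2724) (71, 84) (0, 84)]  |A|=2625.5042
3. ⊥bis P2·P1 via (12.76,45.46): [(0, 43.4716) (37.8681, 49.3726) (71, 82.2724) (71, 84) (0, 84)]  |A|=2025.2595
4. canonical 5-gon: [(0, 43.4716) (37.8681, 49.3726) (71, 82.2724) (71, 84) (0, 84)]
5. shoelace: 2025.2595

Area of P2's cell: 2025.2595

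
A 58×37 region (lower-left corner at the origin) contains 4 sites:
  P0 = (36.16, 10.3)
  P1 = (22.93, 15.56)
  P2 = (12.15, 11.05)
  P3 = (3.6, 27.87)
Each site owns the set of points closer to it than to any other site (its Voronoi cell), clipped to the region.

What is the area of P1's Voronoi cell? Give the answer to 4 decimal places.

1. box [0,58]×[0,37]: [(0, 0) (58, 0) (58, 37) (0, 37)]
2. ⊥bis P1·P0 via (29.545,12.93): [(0, 0) (24.4043, 0) (39.1148, 37) (0, 37)]  |A|=1175.1025
3. ⊥bis P1·P2 via (17.54,13.305): [(23.1064, 0) (24.4043, 0) (39.1148, 37) (7.6268, 37)]  |A|=606.539
4. ⊥bis P1·P3 via (13.265,21.715): [(13.7216, 22.432) (23.1064, 0) (24.4043, 0) (39.1148, 37) (22.999, 37)]  |A|=494.5674
5. canonical 5-gon: [(13.7216, 22.432) (23.1064, 0) (24.4043, 0) (39.1148, 37) (22.999, 37)]
6. shoelace: 494.5674

Area of P1's cell: 494.5674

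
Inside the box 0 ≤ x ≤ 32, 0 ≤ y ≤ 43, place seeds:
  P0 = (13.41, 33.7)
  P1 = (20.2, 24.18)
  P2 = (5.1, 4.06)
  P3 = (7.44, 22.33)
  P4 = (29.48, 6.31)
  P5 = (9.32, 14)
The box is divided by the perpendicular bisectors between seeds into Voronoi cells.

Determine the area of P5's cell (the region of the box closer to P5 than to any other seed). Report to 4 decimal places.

Area of P5's cell: 182.7071

1. box [0,32]×[0,43]: [(0, 0) (32, 0) (32, 43) (0, 43)]
2. ⊥bis P5·P0 via (11.365,23.85): [(0, 26.2095) (0, 0) (32, 0) (32, 19.5659)]  |A|=732.4067
3. ⊥bis P5·P1 via (14.76,19.09): [(10.051, 24.1228) (0, 26.2095) (0, 0) (32, 0) (32, 0.6645)]  |A|=524.9738
4. ⊥bis P5·P2 via (7.21,9.03): [(10.051, 24.1228) (0, 26.2095) (0, 12.091) (28.4797, 0) (32, 0) (32, 0.6645)]  |A|=352.7999
5. ⊥bis P5·P3 via (8.38,18.165): [(14.3622, 19.5151) (0, 16.2737) (0, 12.091) (28.4797, 0) (32, 0) (32, 0.6645)]  |A|=262.792
6. ⊥bis P5·P4 via (19.4,10.155): [(20.4774, 12.9795) (14.3622, 19.5151) (0, 16.2737) (0, 12.091) (17.3317, 4.7328)]  |A|=182.7071
7. canonical 5-gon: [(20.4774, 12.9795) (14.3622, 19.5151) (0, 16.2737) (0, 12.091) (17.3317, 4.7328)]
8. shoelace: 182.7071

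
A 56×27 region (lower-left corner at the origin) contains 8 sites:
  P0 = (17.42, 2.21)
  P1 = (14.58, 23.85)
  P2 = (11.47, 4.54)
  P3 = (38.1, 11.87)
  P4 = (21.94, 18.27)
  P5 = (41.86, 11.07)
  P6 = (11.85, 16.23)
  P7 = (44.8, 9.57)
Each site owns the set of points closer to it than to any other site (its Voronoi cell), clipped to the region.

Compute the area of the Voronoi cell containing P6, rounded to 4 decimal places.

Area of P6's cell: 194.7272

1. box [0,56]×[0,27]: [(0, 0) (56, 0) (56, 27) (0, 27)]
2. ⊥bis P6·P0 via (14.635,9.22): [(0, 3.4057) (56, 25.6539) (56, 27) (0, 27)]  |A|=698.3326
3. ⊥bis P6·P1 via (13.215,20.04): [(0, 24.7745) (0, 3.4057) (28.2822, 14.6419)]  |A|=302.1792
4. ⊥bis P6·P2 via (11.66,10.385): [(0, 24.7745) (0, 10.764) (17.1206, 10.2075) (28.2822, 14.6419)]  |A|=239.1895
5. ⊥bis P6·P3 via (24.975,14.05): [(25.2535, 15.727) (0, 24.7745) (0, 10.764) (17.1206, 10.2075) (24.8466, 13.277)]  |A|=235.2585
6. ⊥bis P6·P4 via (16.895,17.25): [(16.5742, 18.8365) (0, 24.7745) (0, 10.764) (17.1206, 10.2075) (18.2298, 10.6482)]  |A|=194.7272
7. ⊥bis P6·P5 via (26.855,13.65): [(16.5742, 18.8365) (0, 24.7745) (0, 10.764) (17.1206, 10.2075) (18.2298, 10.6482)]  |A|=194.7272
8. ⊥bis P6·P7 via (28.325,12.9): [(16.5742, 18.8365) (0, 24.7745) (0, 10.764) (17.1206, 10.2075) (18.2298, 10.6482)]  |A|=194.7272
9. canonical 5-gon: [(16.5742, 18.8365) (0, 24.7745) (0, 10.764) (17.1206, 10.2075) (18.2298, 10.6482)]
10. shoelace: 194.7272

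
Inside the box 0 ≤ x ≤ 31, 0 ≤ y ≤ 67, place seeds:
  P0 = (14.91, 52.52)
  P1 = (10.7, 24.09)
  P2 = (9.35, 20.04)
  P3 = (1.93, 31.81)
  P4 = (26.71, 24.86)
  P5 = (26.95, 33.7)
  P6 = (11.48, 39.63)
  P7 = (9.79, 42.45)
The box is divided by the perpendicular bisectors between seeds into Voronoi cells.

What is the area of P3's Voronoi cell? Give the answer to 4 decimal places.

Area of P3's cell: 104.7737

1. box [0,31]×[0,67]: [(0, 0) (31, 0) (31, 67) (0, 67)]
2. ⊥bis P3·P0 via (8.42,42.165): [(0, 47.4422) (0, 0) (31, 0) (31, 28.013)]  |A|=1169.5558
3. ⊥bis P3·P1 via (6.315,27.95): [(15.1275, 37.9611) (0, 47.4422) (0, 20.7761)]  |A|=201.6959
4. ⊥bis P3·P2 via (5.64,25.925): [(3.1515, 24.3562) (15.1275, 37.9611) (0, 47.4422) (0, 22.3695)]  |A|=199.1852
5. ⊥bis P3·P4 via (14.32,28.335): [(3.1515, 24.3562) (15.1275, 37.9611) (0, 47.4422) (0, 22.3695)]  |A|=199.1852
6. ⊥bis P3·P5 via (14.44,32.755): [(3.1515, 24.3562) (14.1321, 36.8304) (13.993, 38.6721) (0, 47.4422) (0, 22.3695)]  |A|=198.19
7. ⊥bis P3·P6 via (6.705,35.72): [(3.1515, 24.3562) (9.8133, 31.9241) (0, 43.9083) (0, 22.3695)]  |A|=110.9909
8. ⊥bis P3·P7 via (5.86,37.13): [(3.1515, 24.3562) (9.8133, 31.9241) (5.0765, 37.7088) (0, 41.4589) (0, 22.3695)]  |A|=104.7737
9. canonical 5-gon: [(3.1515, 24.3562) (9.8133, 31.9241) (5.0765, 37.7088) (0, 41.4589) (0, 22.3695)]
10. shoelace: 104.7737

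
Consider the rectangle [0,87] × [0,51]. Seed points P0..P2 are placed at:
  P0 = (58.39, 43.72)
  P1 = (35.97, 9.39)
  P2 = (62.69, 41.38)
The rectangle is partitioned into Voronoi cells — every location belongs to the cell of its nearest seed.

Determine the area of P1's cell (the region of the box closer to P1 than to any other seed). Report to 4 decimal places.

Area of P1's cell: 2389.8630

1. box [0,87]×[0,51]: [(0, 0) (87, 0) (87, 51) (0, 51)]
2. ⊥bis P1·P0 via (47.18,26.555): [(0, 0) (87, 0) (87, 0.5496) (9.7493, 51) (0, 51)]  |A|=2488.3361
3. ⊥bis P1·P2 via (49.33,25.385): [(0, 0) (79.7217, 0) (50.615, 24.3117) (9.7493, 51) (0, 51)]  |A|=2389.863
4. canonical 5-gon: [(0, 0) (79.7217, 0) (50.615, 24.3117) (9.7493, 51) (0, 51)]
5. shoelace: 2389.863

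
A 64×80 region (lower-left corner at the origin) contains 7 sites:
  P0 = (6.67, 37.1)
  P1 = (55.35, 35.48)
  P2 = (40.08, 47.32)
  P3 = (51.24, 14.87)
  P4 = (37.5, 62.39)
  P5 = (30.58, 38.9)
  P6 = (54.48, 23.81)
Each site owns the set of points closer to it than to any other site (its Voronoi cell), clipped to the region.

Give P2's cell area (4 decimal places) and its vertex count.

Area of P2's cell: 354.8994 (3 vertices)

1. box [0,64]×[0,80]: [(0, 0) (64, 0) (64, 80) (0, 80)]
2. ⊥bis P2·P0 via (23.375,42.21): [(36.2869, 0) (64, 0) (64, 80) (11.8152, 80)]  |A|=3195.9175
3. ⊥bis P2·P1 via (47.715,41.4): [(30.4386, 19.1186) (64, 62.4027) (64, 80) (11.8152, 80)]  |A|=1883.8368
4. ⊥bis P2·P3 via (45.66,31.095): [(28.5727, 25.2184) (37.5665, 28.3115) (64, 62.4027) (64, 80) (11.8152, 80)]  |A|=1853.5208
5. ⊥bis P2·P4 via (38.79,54.855): [(20.4665, 51.718) (28.5727, 25.2184) (37.5665, 28.3115) (61.1107, 58.6763)]  |A|=666.8643
6. ⊥bis P2·P5 via (35.33,43.11): [(26.7475, 52.7933) (42.6431, 34.8588) (61.1107, 58.6763)]  |A|=354.8994
7. ⊥bis P2·P6 via (47.28,35.565): [(26.7475, 52.7933) (42.6431, 34.8588) (61.1107, 58.6763)]  |A|=354.8994
8. canonical 3-gon: [(26.7475, 52.7933) (42.6431, 34.8588) (61.1107, 58.6763)]
9. shoelace: 354.8994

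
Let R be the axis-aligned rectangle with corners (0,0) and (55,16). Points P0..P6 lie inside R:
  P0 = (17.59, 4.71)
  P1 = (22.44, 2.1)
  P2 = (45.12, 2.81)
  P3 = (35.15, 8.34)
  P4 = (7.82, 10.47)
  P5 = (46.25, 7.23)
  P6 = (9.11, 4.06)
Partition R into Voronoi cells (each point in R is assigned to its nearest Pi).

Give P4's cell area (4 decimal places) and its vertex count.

Area of P4's cell: 137.1354 (4 vertices)

1. box [0,55]×[0,16]: [(0, 0) (55, 0) (55, 16) (0, 16)]
2. ⊥bis P4·P0 via (12.705,7.59): [(0, 0) (8.2302, 0) (17.6632, 16) (0, 16)]  |A|=207.1475
3. ⊥bis P4·P1 via (15.13,6.285): [(0, 0) (8.2302, 0) (17.6632, 16) (0, 16)]  |A|=207.1475
4. ⊥bis P4·P2 via (26.47,6.64): [(0, 0) (8.2302, 0) (17.6632, 16) (0, 16)]  |A|=207.1475
5. ⊥bis P4·P3 via (21.485,9.405): [(0, 0) (8.2302, 0) (17.6632, 16) (0, 16)]  |A|=207.1475
6. ⊥bis P4·P5 via (27.035,8.85): [(0, 0) (8.2302, 0) (17.6632, 16) (0, 16)]  |A|=207.1475
7. ⊥bis P4·P6 via (8.465,7.265): [(0, 5.5614) (13.0584, 8.1894) (17.6632, 16) (0, 16)]  |A|=137.1354
8. canonical 4-gon: [(0, 5.5614) (13.0584, 8.1894) (17.6632, 16) (0, 16)]
9. shoelace: 137.1354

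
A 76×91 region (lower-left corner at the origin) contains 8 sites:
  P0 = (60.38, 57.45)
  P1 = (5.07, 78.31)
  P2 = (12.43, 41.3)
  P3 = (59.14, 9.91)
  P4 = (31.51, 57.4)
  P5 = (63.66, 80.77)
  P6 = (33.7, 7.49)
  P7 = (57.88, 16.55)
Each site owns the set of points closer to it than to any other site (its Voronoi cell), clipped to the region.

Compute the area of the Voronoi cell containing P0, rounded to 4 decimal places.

Area of P0's cell: 972.7141

1. box [0,76]×[0,91]: [(0, 0) (76, 0) (76, 91) (0, 91)]
2. ⊥bis P0·P1 via (32.725,67.88): [(7.1243, 0) (76, 0) (76, 91) (41.4446, 91)]  |A|=4706.115
3. ⊥bis P0·P2 via (36.405,49.375): [(31.3766, 64.3046) (53.035, 0) (76, 0) (76, 91) (41.4446, 91)]  |A|=3229.9799
4. ⊥bis P0·P3 via (59.76,33.68): [(31.3766, 64.3046) (41.5311, 34.1555) (76, 33.2564) (76, 91) (41.4446, 91)]  |A|=2264.6327
5. ⊥bis P0·P4 via (45.945,57.425): [(45.9855, 34.0393) (76, 33.2564) (76, 91) (45.8869, 91)]  |A|=1724.2057
6. ⊥bis P0·P5 via (62.02,69.11): [(45.9208, 71.3744) (45.9855, 34.0393) (76, 33.2564) (76, 67.1437)]  |A|=1069.9222
7. ⊥bis P0·P6 via (47.04,32.47): [(45.9208, 71.3744) (45.9855, 34.0393) (76, 33.2564) (76, 67.1437)]  |A|=1069.9222
8. ⊥bis P0·P7 via (59.13,37): [(45.9208, 71.3744) (45.979, 37.8039) (76, 35.9688) (76, 67.1437)]  |A|=972.7141
9. canonical 4-gon: [(45.9208, 71.3744) (45.979, 37.8039) (76, 35.9688) (76, 67.1437)]
10. shoelace: 972.7141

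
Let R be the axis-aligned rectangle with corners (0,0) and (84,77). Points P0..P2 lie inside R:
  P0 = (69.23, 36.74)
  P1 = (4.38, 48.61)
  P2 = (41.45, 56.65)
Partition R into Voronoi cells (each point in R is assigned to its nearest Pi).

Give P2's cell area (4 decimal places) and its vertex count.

Area of P2's cell: 1891.5965 (3 vertices)

1. box [0,84]×[0,77]: [(0, 0) (84, 0) (84, 77) (0, 77)]
2. ⊥bis P2·P0 via (55.34,46.695): [(0, 0) (21.8736, 0) (77.0597, 77) (0, 77)]  |A|=3808.9299
3. ⊥bis P2·P1 via (22.915,52.63): [(31.436, 13.3423) (77.0597, 77) (17.6295, 77)]  |A|=1891.5965
4. canonical 3-gon: [(31.436, 13.3423) (77.0597, 77) (17.6295, 77)]
5. shoelace: 1891.5965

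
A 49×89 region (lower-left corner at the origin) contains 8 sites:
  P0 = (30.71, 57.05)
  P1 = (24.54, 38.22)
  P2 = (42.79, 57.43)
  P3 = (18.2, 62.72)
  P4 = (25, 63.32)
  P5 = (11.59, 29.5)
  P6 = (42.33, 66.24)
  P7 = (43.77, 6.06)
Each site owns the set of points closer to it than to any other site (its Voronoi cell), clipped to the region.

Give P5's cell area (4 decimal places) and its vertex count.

1. box [0,49]×[0,89]: [(0, 0) (49, 0) (49, 89) (0, 89)]
2. ⊥bis P5·P0 via (21.15,43.275): [(0, 57.9533) (0, 0) (49, 0) (49, 23.9468)]  |A|=2006.5531
3. ⊥bis P5·P1 via (18.065,33.86): [(3.4571, 55.5541) (0, 57.9533) (0, 0) (40.8649, 0)]  |A|=1235.2821
4. ⊥bis P5·P2 via (27.19,43.465): [(3.4571, 55.5541) (0, 57.9533) (0, 0) (40.8649, 0)]  |A|=1235.2821
5. ⊥bis P5·P3 via (14.895,46.11): [(9.0306, 47.2769) (0, 49.0738) (0, 0) (40.8649, 0)]  |A|=1187.5666
6. ⊥bis P5·P4 via (18.295,46.41): [(9.0306, 47.2769) (0, 49.0738) (0, 0) (40.8649, 0)]  |A|=1187.5666
7. ⊥bis P5·P6 via (26.96,47.87): [(9.0306, 47.2769) (0, 49.0738) (0, 0) (40.8649, 0)]  |A|=1187.5666
8. ⊥bis P5·P7 via (27.68,17.78): [(28.3101, 18.6451) (9.0306, 47.2769) (0, 49.0738) (0, 0) (14.729, 0)]  |A|=943.9135
9. canonical 5-gon: [(28.3101, 18.6451) (9.0306, 47.2769) (0, 49.0738) (0, 0) (14.729, 0)]
10. shoelace: 943.9135

Area of P5's cell: 943.9135 (5 vertices)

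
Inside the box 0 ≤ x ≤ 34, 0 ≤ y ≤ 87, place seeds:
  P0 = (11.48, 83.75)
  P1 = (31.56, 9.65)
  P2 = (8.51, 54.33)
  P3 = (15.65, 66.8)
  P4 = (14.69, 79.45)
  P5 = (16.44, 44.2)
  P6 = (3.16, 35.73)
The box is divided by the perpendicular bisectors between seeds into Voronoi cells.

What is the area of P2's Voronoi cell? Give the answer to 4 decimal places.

1. box [0,34]×[0,87]: [(0, 0) (34, 0) (34, 87) (0, 87)]
2. ⊥bis P2·P0 via (9.995,69.04): [(0, 70.049) (0, 0) (34, 0) (34, 66.6167)]  |A|=2323.3163
3. ⊥bis P2·P1 via (20.035,31.99): [(0, 70.049) (0, 21.6541) (34, 39.1944) (34, 66.6167)]  |A|=1288.8911
4. ⊥bis P2·P3 via (12.08,60.565): [(0, 67.4817) (0, 21.6541) (34, 39.1944) (34, 48.0142)]  |A|=929.0046
5. ⊥bis P2·P4 via (11.6,66.89): [(0, 67.4817) (0, 21.6541) (34, 39.1944) (34, 48.0142)]  |A|=929.0046
6. ⊥bis P2·P5 via (12.475,49.265): [(20.6452, 55.6608) (0, 67.4817) (0, 39.4993)]  |A|=288.8509
7. ⊥bis P2·P6 via (5.835,45.03): [(6.7346, 44.7713) (20.6452, 55.6608) (0, 67.4817) (0, 46.7083)]  |A|=264.576
8. canonical 4-gon: [(6.7346, 44.7713) (20.6452, 55.6608) (0, 67.4817) (0, 46.7083)]
9. shoelace: 264.576

Area of P2's cell: 264.5760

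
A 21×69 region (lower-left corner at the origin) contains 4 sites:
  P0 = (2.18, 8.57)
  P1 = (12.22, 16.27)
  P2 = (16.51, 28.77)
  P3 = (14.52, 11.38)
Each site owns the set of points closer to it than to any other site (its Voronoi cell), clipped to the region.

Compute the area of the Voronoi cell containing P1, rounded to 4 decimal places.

Area of P1's cell: 181.4000

1. box [0,21]×[0,69]: [(0, 0) (21, 0) (21, 69) (0, 69)]
2. ⊥bis P1·P0 via (7.2,12.42): [(0, 21.8081) (16.7253, 0) (21, 0) (21, 69) (0, 69)]  |A|=1266.6269
3. ⊥bis P1·P2 via (14.365,22.52): [(0, 27.4501) (0, 21.8081) (16.7253, 0) (21, 0) (21, 20.2429)]  |A|=318.4027
4. ⊥bis P1·P3 via (13.37,13.825): [(0, 27.4501) (0, 21.8081) (8.0438, 11.3198) (21, 17.4138) (21, 20.2429)]  |A|=181.4
5. canonical 5-gon: [(0, 27.4501) (0, 21.8081) (8.0438, 11.3198) (21, 17.4138) (21, 20.2429)]
6. shoelace: 181.4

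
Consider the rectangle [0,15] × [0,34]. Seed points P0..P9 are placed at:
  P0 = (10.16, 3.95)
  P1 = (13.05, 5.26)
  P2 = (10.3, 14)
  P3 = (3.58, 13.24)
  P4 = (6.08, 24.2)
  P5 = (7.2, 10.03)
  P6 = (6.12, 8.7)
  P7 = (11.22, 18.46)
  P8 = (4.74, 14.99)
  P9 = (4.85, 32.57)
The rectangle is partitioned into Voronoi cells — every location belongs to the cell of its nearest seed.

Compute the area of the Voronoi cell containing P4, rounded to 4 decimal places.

Area of P4's cell: 103.5609

1. box [0,15]×[0,34]: [(0, 0) (15, 0) (15, 34) (0, 34)]
2. ⊥bis P4·P0 via (8.12,14.075): [(0, 12.439) (15, 15.4612) (15, 34) (0, 34)]  |A|=300.7488
3. ⊥bis P4·P1 via (9.565,14.73): [(0, 12.439) (7.38, 13.9259) (15, 16.7301) (15, 34) (0, 34)]  |A|=295.9142
4. ⊥bis P4·P2 via (8.19,19.1): [(0, 15.7116) (15, 21.9175) (15, 34) (0, 34)]  |A|=227.7821
5. ⊥bis P4·P3 via (4.83,18.72): [(0, 19.8217) (6.4038, 18.361) (15, 21.9175) (15, 34) (0, 34)]  |A|=214.6218
6. ⊥bis P4·P5 via (6.64,17.115): [(0, 19.8217) (6.4038, 18.361) (15, 21.9175) (15, 34) (0, 34)]  |A|=214.6218
7. ⊥bis P4·P6 via (6.1,16.45): [(0, 19.8217) (6.4038, 18.361) (15, 21.9175) (15, 34) (0, 34)]  |A|=214.6218
8. ⊥bis P4·P7 via (8.65,21.33): [(0, 19.8217) (5.5515, 18.5554) (15, 27.0162) (15, 34) (0, 34)]  |A|=188.1829
9. ⊥bis P4·P8 via (5.41,19.595): [(0, 20.3821) (6.5304, 19.432) (15, 27.0162) (15, 34) (0, 34)]  |A|=183.3001
10. ⊥bis P4·P9 via (5.465,28.385): [(0, 27.5819) (0, 20.3821) (6.5304, 19.432) (15, 27.0162) (15, 29.7862)]  |A|=103.5609
11. canonical 5-gon: [(0, 27.5819) (0, 20.3821) (6.5304, 19.432) (15, 27.0162) (15, 29.7862)]
12. shoelace: 103.5609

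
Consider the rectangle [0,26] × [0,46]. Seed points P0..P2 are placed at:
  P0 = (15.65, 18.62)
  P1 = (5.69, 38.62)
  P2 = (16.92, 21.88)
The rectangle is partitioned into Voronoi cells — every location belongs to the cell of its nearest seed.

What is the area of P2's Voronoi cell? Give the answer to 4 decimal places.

Area of P2's cell: 263.5665

1. box [0,26]×[0,46]: [(0, 0) (26, 0) (26, 46) (0, 46)]
2. ⊥bis P2·P0 via (16.285,20.25): [(0, 26.5942) (26, 16.4653) (26, 46) (0, 46)]  |A|=636.2268
3. ⊥bis P2·P1 via (11.305,30.25): [(3.7043, 25.1511) (26, 16.4653) (26, 40.1081)]  |A|=263.5665
4. canonical 3-gon: [(3.7043, 25.1511) (26, 16.4653) (26, 40.1081)]
5. shoelace: 263.5665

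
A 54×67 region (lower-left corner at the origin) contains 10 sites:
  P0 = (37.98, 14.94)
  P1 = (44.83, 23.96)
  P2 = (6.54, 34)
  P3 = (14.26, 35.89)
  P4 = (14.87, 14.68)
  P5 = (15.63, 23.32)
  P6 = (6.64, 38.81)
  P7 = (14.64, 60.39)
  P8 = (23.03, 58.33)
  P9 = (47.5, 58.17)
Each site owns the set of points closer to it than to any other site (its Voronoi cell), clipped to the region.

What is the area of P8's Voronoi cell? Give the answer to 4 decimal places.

1. box [0,54]×[0,67]: [(0, 0) (54, 0) (54, 67) (0, 67)]
2. ⊥bis P8·P0 via (30.505,36.635): [(0, 26.1245) (54, 44.7302) (54, 67) (0, 67)]  |A|=1704.9229
3. ⊥bis P8·P1 via (33.93,41.145): [(0, 26.1245) (22.4366, 33.855) (54, 53.8749) (54, 67) (0, 67)]  |A|=1560.6041
4. ⊥bis P8·P2 via (14.785,46.165): [(0, 56.1857) (27.8663, 37.299) (54, 53.8749) (54, 67) (0, 67)]  |A|=1124.1088
5. ⊥bis P8·P3 via (18.645,47.11): [(0, 56.1857) (6.2343, 51.9603) (33.9215, 41.1396) (54, 53.8749) (54, 67) (0, 67)]  |A|=1038.1792
6. ⊥bis P8·P4 via (18.95,36.505): [(0, 56.1857) (6.2343, 51.9603) (33.9215, 41.1396) (54, 53.8749) (54, 67) (0, 67)]  |A|=1038.1792
7. ⊥bis P8·P5 via (19.33,40.825): [(0, 56.1857) (6.2343, 51.9603) (33.9215, 41.1396) (54, 53.8749) (54, 67) (0, 67)]  |A|=1038.1792
8. ⊥bis P8·P6 via (14.835,48.57): [(0, 61.0262) (14.7703, 48.6243) (33.9215, 41.1396) (54, 53.8749) (54, 67) (0, 67)]  |A|=994.7963
9. ⊥bis P8·P7 via (18.835,59.36): [(16.074, 48.1148) (33.9215, 41.1396) (54, 53.8749) (54, 67) (20.7109, 67)]  |A|=746.8999
10. ⊥bis P8·P9 via (35.265,58.25): [(16.074, 48.1148) (33.9215, 41.1396) (35.1583, 41.924) (35.3222, 67) (20.7109, 67)]  |A|=389.0682
11. canonical 5-gon: [(16.074, 48.1148) (33.9215, 41.1396) (35.1583, 41.924) (35.3222, 67) (20.7109, 67)]
12. shoelace: 389.0682

Area of P8's cell: 389.0682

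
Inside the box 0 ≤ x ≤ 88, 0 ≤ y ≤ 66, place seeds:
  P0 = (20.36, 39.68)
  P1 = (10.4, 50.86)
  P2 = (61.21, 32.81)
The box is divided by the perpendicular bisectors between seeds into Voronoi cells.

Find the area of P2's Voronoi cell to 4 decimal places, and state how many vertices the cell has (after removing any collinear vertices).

1. box [0,88]×[0,66]: [(0, 0) (88, 0) (88, 66) (0, 66)]
2. ⊥bis P2·P0 via (40.785,36.245): [(34.6895, 0) (88, 0) (88, 66) (45.7891, 66)]  |A|=3152.2083
3. ⊥bis P2·P1 via (35.805,41.835): [(34.6895, 0) (88, 0) (88, 66) (45.7891, 66)]  |A|=3152.2083
4. canonical 4-gon: [(34.6895, 0) (88, 0) (88, 66) (45.7891, 66)]
5. shoelace: 3152.2083

Area of P2's cell: 3152.2083 (4 vertices)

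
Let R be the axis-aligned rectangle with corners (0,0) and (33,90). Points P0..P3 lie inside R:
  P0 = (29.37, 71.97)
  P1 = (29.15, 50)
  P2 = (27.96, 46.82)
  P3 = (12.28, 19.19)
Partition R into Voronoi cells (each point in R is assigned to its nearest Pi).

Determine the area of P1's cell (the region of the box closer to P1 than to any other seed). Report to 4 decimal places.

1. box [0,33]×[0,90]: [(0, 0) (33, 0) (33, 90) (0, 90)]
2. ⊥bis P1·P0 via (29.26,60.985): [(0, 61.278) (0, 0) (33, 0) (33, 60.9475)]  |A|=2016.7215
3. ⊥bis P1·P2 via (28.555,48.41): [(0, 61.278) (0, 59.0957) (33, 46.7466) (33, 60.9475)]  |A|=270.3237
4. ⊥bis P1·P3 via (20.715,34.595): [(0, 61.278) (0, 59.0957) (33, 46.7466) (33, 60.9475)]  |A|=270.3237
5. canonical 4-gon: [(0, 61.278) (0, 59.0957) (33, 46.7466) (33, 60.9475)]
6. shoelace: 270.3237

Area of P1's cell: 270.3237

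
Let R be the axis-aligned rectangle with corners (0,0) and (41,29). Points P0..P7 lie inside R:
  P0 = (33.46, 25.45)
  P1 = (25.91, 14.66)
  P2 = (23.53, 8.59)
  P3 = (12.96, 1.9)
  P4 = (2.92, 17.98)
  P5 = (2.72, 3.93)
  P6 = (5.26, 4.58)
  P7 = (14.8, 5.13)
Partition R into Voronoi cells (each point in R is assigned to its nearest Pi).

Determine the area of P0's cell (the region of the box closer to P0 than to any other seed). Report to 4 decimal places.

1. box [0,41]×[0,29]: [(0, 0) (41, 0) (41, 29) (0, 29)]
2. ⊥bis P0·P1 via (29.685,20.055): [(41, 12.1376) (41, 29) (16.9014, 29)]  |A|=203.18
3. ⊥bis P0·P2 via (28.495,17.02): [(41, 12.1376) (41, 29) (16.9014, 29)]  |A|=203.18
4. ⊥bis P0·P3 via (23.21,13.675): [(41, 12.1376) (41, 29) (16.9014, 29)]  |A|=203.18
5. ⊥bis P0·P4 via (18.19,21.715): [(41, 12.1376) (41, 29) (16.9014, 29)]  |A|=203.18
6. ⊥bis P0·P5 via (18.09,14.69): [(41, 12.1376) (41, 29) (16.9014, 29)]  |A|=203.18
7. ⊥bis P0·P6 via (19.36,15.015): [(41, 12.1376) (41, 29) (16.9014, 29)]  |A|=203.18
8. ⊥bis P0·P7 via (24.13,15.29): [(41, 12.1376) (41, 29) (16.9014, 29)]  |A|=203.18
9. canonical 3-gon: [(41, 12.1376) (41, 29) (16.9014, 29)]
10. shoelace: 203.18

Area of P0's cell: 203.1800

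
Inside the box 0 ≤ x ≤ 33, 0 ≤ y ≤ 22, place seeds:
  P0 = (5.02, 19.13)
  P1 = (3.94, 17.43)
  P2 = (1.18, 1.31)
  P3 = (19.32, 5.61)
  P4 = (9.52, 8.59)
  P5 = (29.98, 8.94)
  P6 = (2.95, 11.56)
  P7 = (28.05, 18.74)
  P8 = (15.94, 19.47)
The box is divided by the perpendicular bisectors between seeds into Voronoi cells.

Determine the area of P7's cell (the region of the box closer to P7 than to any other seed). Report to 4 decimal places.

Area of P7's cell: 93.4036

1. box [0,33]×[0,22]: [(0, 0) (33, 0) (33, 22) (0, 22)]
2. ⊥bis P7·P0 via (16.535,18.935): [(16.2143, 0) (33, 0) (33, 22) (16.5869, 22)]  |A|=365.1862
3. ⊥bis P7·P1 via (15.995,18.085): [(16.3957, 10.71) (16.9776, 0) (33, 0) (33, 22) (16.5869, 22)]  |A|=361.0988
4. ⊥bis P7·P2 via (14.615,10.025): [(16.3957, 10.71) (16.5991, 6.9663) (21.118, 0) (33, 0) (33, 22) (16.5869, 22)]  |A|=346.6773
5. ⊥bis P7·P3 via (23.685,12.175): [(16.5014, 16.9513) (33, 5.9816) (33, 22) (16.5869, 22)]  |A|=173.5733
6. ⊥bis P7·P4 via (18.785,13.665): [(16.5159, 17.8075) (17.2619, 16.4457) (33, 5.9816) (33, 22) (16.5869, 22)]  |A|=173.2441
7. ⊥bis P7·P5 via (29.015,13.84): [(16.5159, 17.8075) (17.2619, 16.4457) (22.971, 12.6497) (33, 14.6248) (33, 22) (16.5869, 22)]  |A|=129.9027
8. ⊥bis P7·P6 via (15.5,15.15): [(16.5159, 17.8075) (17.2619, 16.4457) (22.971, 12.6497) (33, 14.6248) (33, 22) (16.5869, 22)]  |A|=129.9027
9. ⊥bis P7·P8 via (21.995,19.105): [(21.6585, 13.5224) (22.971, 12.6497) (33, 14.6248) (33, 22) (22.1695, 22)]  |A|=93.4036
10. canonical 5-gon: [(21.6585, 13.5224) (22.971, 12.6497) (33, 14.6248) (33, 22) (22.1695, 22)]
11. shoelace: 93.4036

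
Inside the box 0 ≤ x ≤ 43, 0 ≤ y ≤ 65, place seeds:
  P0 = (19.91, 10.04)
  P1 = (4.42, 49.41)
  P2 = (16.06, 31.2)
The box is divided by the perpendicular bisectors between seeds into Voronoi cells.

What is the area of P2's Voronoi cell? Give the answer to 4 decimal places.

1. box [0,43]×[0,65]: [(0, 0) (43, 0) (43, 65) (0, 65)]
2. ⊥bis P2·P0 via (17.985,20.62): [(0, 17.3477) (43, 25.1714) (43, 65) (0, 65)]  |A|=1880.8396
3. ⊥bis P2·P1 via (10.24,40.305): [(0, 33.7595) (0, 17.3477) (43, 25.1714) (43, 61.2455)]  |A|=1128.4469
4. canonical 4-gon: [(0, 33.7595) (0, 17.3477) (43, 25.1714) (43, 61.2455)]
5. shoelace: 1128.4469

Area of P2's cell: 1128.4469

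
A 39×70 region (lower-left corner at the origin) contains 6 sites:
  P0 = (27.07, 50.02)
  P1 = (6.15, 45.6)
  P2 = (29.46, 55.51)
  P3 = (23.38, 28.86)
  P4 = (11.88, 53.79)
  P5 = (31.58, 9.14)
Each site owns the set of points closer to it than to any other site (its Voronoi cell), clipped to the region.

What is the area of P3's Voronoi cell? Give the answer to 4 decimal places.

Area of P3's cell: 767.9830

1. box [0,39]×[0,70]: [(0, 0) (39, 0) (39, 70) (0, 70)]
2. ⊥bis P3·P0 via (25.225,39.44): [(0, 43.8389) (0, 0) (39, 0) (39, 37.0378)]  |A|=1577.096
3. ⊥bis P3·P1 via (14.765,37.23): [(18.1165, 40.6796) (0, 22.0328) (0, 0) (39, 0) (39, 37.0378)]  |A|=1379.571
4. ⊥bis P3·P2 via (26.42,42.185): [(18.1165, 40.6796) (0, 22.0328) (0, 0) (39, 0) (39, 37.0378)]  |A|=1379.571
5. ⊥bis P3·P4 via (17.63,41.325): [(18.1165, 40.6796) (0, 22.0328) (0, 0) (39, 0) (39, 37.0378)]  |A|=1379.571
6. ⊥bis P3·P5 via (27.48,19): [(18.1165, 40.6796) (0, 22.0328) (0, 7.5732) (39, 23.7903) (39, 37.0378)]  |A|=767.983
7. canonical 5-gon: [(18.1165, 40.6796) (0, 22.0328) (0, 7.5732) (39, 23.7903) (39, 37.0378)]
8. shoelace: 767.983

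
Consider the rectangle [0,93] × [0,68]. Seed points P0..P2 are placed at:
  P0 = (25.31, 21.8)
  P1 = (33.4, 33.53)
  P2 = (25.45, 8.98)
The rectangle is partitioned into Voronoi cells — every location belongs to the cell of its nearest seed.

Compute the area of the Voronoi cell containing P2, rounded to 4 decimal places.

1. box [0,93]×[0,68]: [(0, 0) (93, 0) (93, 68) (0, 68)]
2. ⊥bis P2·P0 via (25.38,15.39): [(0, 15.1128) (0, 0) (93, 0) (93, 16.1284)]  |A|=1452.7195
3. ⊥bis P2·P1 via (29.425,21.255): [(46.8136, 15.6241) (0, 15.1128) (0, 0) (93, 0) (93, 0.6676)]  |A|=1095.6788
4. canonical 5-gon: [(46.8136, 15.6241) (0, 15.1128) (0, 0) (93, 0) (93, 0.6676)]
5. shoelace: 1095.6788

Area of P2's cell: 1095.6788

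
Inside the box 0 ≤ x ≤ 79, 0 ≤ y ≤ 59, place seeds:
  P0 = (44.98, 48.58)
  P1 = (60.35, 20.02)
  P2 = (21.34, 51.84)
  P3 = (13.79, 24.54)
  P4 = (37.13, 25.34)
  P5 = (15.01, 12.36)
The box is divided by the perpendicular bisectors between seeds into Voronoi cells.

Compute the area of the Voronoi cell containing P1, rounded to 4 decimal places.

1. box [0,79]×[0,59]: [(0, 0) (79, 0) (79, 59) (0, 59)]
2. ⊥bis P1·P0 via (52.665,34.3): [(0, 5.9575) (0, 0) (79, 0) (79, 48.4726)]  |A|=2149.9893
3. ⊥bis P1·P2 via (40.845,35.93): [(29.2265, 21.6862) (11.5373, 0) (79, 0) (79, 48.4726)]  |A|=1937.83
4. ⊥bis P1·P3 via (37.07,22.28): [(37.4415, 26.1073) (34.9071, 0) (79, 0) (79, 48.4726)]  |A|=1582.7956
5. ⊥bis P1·P4 via (48.74,22.68): [(51.2247, 33.5249) (43.5437, 0) (79, 0) (79, 48.4726)]  |A|=1267.504
6. ⊥bis P1·P5 via (37.68,16.19): [(51.2247, 33.5249) (43.5437, 0) (79, 0) (79, 48.4726)]  |A|=1267.504
7. canonical 4-gon: [(51.2247, 33.5249) (43.5437, 0) (79, 0) (79, 48.4726)]
8. shoelace: 1267.504

Area of P1's cell: 1267.5040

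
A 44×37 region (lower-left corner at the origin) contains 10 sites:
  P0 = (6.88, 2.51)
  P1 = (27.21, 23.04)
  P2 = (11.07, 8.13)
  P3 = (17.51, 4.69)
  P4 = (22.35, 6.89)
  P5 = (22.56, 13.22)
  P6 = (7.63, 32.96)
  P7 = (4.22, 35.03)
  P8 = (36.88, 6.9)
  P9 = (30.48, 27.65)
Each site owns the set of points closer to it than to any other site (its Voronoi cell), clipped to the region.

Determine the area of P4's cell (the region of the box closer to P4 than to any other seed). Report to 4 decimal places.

Area of P4's cell: 93.3963

1. box [0,44]×[0,37]: [(0, 0) (44, 0) (44, 37) (0, 37)]
2. ⊥bis P4·P0 via (14.615,4.7): [(15.9457, 0) (44, 0) (44, 37) (5.4699, 37)]  |A|=1231.8105
3. ⊥bis P4·P1 via (24.78,14.965): [(10.4913, 19.2649) (15.9457, 0) (44, 0) (44, 9.1811)]  |A|=424.0558
4. ⊥bis P4·P2 via (16.71,7.51): [(17.7617, 17.077) (15.9016, 0.1559) (15.9457, 0) (44, 0) (44, 9.1811)]  |A|=360.509
5. ⊥bis P4·P3 via (19.93,5.79): [(17.7617, 17.077) (17.1848, 11.8294) (22.5618, 0) (44, 0) (44, 9.1811)]  |A|=321.0191
6. ⊥bis P4·P5 via (22.455,10.055): [(43.4058, 9.3599) (17.923, 10.2053) (22.5618, 0) (44, 0) (44, 9.1811)]  |A|=231.1274
7. ⊥bis P4·P6 via (14.99,19.925): [(43.4058, 9.3599) (17.923, 10.2053) (22.5618, 0) (44, 0) (44, 9.1811)]  |A|=231.1274
8. ⊥bis P4·P7 via (13.285,20.96): [(43.4058, 9.3599) (17.923, 10.2053) (22.5618, 0) (44, 0) (44, 9.1811)]  |A|=231.1274
9. ⊥bis P4·P8 via (29.615,6.895): [(29.613, 9.8175) (17.923, 10.2053) (22.5618, 0) (29.6197, 0)]  |A|=93.3963
10. ⊥bis P4·P9 via (26.415,17.27): [(29.613, 9.8175) (17.923, 10.2053) (22.5618, 0) (29.6197, 0)]  |A|=93.3963
11. canonical 4-gon: [(29.613, 9.8175) (17.923, 10.2053) (22.5618, 0) (29.6197, 0)]
12. shoelace: 93.3963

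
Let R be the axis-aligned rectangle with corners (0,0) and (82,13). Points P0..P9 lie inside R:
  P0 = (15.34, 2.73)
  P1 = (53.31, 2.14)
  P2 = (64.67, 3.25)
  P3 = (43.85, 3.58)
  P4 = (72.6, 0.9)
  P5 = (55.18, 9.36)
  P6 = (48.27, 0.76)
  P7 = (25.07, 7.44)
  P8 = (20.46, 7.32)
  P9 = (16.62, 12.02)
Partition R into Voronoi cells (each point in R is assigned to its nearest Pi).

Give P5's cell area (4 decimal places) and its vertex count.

1. box [0,82]×[0,13]: [(0, 0) (82, 0) (82, 13) (0, 13)]
2. ⊥bis P5·P0 via (35.26,6.045): [(36.266, 0) (82, 0) (82, 13) (34.1026, 13)]  |A|=608.6043
3. ⊥bis P5·P1 via (54.245,5.75): [(34.4562, 10.8754) (76.4455, 0) (82, 0) (82, 13) (34.1026, 13)]  |A|=390.1207
4. ⊥bis P5·P2 via (59.925,6.305): [(34.4562, 10.8754) (58.8069, 4.5684) (64.2355, 13) (34.1026, 13)]  |A|=151.7869
5. ⊥bis P5·P3 via (49.515,6.47): [(49.2181, 7.052) (58.8069, 4.5684) (64.2355, 13) (46.1837, 13)]  |A|=100.8515
6. ⊥bis P5·P4 via (63.89,5.13): [(49.2181, 7.052) (58.8069, 4.5684) (64.2355, 13) (46.1837, 13)]  |A|=100.8515
7. ⊥bis P5·P6 via (51.725,5.06): [(49.1988, 7.0897) (49.259, 7.0414) (58.8069, 4.5684) (64.2355, 13) (46.1837, 13)]  |A|=100.8508
8. ⊥bis P5·P7 via (40.125,8.4): [(49.1988, 7.0897) (49.259, 7.0414) (58.8069, 4.5684) (64.2355, 13) (46.1837, 13)]  |A|=100.8508
9. ⊥bis P5·P8 via (37.82,8.34): [(49.1988, 7.0897) (49.259, 7.0414) (58.8069, 4.5684) (64.2355, 13) (46.1837, 13)]  |A|=100.8508
10. ⊥bis P5·P9 via (35.9,10.69): [(49.1988, 7.0897) (49.259, 7.0414) (58.8069, 4.5684) (64.2355, 13) (46.1837, 13)]  |A|=100.8508
11. canonical 5-gon: [(49.1988, 7.0897) (49.259, 7.0414) (58.8069, 4.5684) (64.2355, 13) (46.1837, 13)]
12. shoelace: 100.8508

Area of P5's cell: 100.8508 (5 vertices)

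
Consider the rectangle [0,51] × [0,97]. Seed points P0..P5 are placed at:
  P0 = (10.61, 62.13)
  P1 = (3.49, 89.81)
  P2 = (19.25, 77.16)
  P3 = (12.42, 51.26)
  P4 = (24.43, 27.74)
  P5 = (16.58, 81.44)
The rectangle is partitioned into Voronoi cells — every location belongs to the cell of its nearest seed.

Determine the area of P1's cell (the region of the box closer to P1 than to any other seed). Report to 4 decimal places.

Area of P1's cell: 227.4278

1. box [0,51]×[0,97]: [(0, 0) (51, 0) (51, 97) (0, 97)]
2. ⊥bis P1·P0 via (7.05,75.97): [(0, 74.1566) (51, 87.2751) (51, 97) (0, 97)]  |A|=830.4937
3. ⊥bis P1·P2 via (11.37,83.485): [(0, 74.1566) (4.8925, 75.415) (22.218, 97) (0, 97)]  |A|=295.6686
4. ⊥bis P1·P3 via (7.955,70.535): [(0, 74.1566) (4.8925, 75.415) (22.218, 97) (0, 97)]  |A|=295.6686
5. ⊥bis P1·P4 via (13.96,58.775): [(0, 74.1566) (4.8925, 75.415) (22.218, 97) (0, 97)]  |A|=295.6686
6. ⊥bis P1·P5 via (10.035,85.625): [(0, 74.1566) (3.2337, 74.9884) (17.3084, 97) (0, 97)]  |A|=227.4278
7. canonical 4-gon: [(0, 74.1566) (3.2337, 74.9884) (17.3084, 97) (0, 97)]
8. shoelace: 227.4278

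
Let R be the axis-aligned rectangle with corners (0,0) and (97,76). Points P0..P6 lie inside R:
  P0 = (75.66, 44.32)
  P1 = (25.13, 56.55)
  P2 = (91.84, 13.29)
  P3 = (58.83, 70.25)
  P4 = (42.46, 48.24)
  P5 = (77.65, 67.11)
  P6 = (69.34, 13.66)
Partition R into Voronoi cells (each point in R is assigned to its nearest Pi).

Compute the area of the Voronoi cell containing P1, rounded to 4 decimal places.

1. box [0,97]×[0,76]: [(0, 0) (97, 0) (97, 76) (0, 76)]
2. ⊥bis P1·P0 via (50.395,50.435): [(0, 0) (38.188, 0) (56.5826, 76) (0, 76)]  |A|=3601.2829
3. ⊥bis P1·P2 via (58.485,34.92): [(0, 0) (35.8401, 0) (39.5861, 5.7766) (56.5826, 76) (0, 76)]  |A|=3594.5016
4. ⊥bis P1·P3 via (41.98,63.4): [(0, 0) (35.8401, 0) (39.5861, 5.7766) (49.2216, 45.5868) (36.8577, 76) (0, 76)]  |A|=3294.5535
5. ⊥bis P1·P4 via (33.795,52.395): [(0, 0) (8.6708, 0) (40.6458, 66.6819) (36.8577, 76) (0, 76)]  |A|=2005.3547
6. ⊥bis P1·P5 via (51.39,61.83): [(0, 0) (8.6708, 0) (40.6458, 66.6819) (36.8577, 76) (0, 76)]  |A|=2005.3547
7. ⊥bis P1·P6 via (47.235,35.105): [(0, 0) (8.6708, 0) (40.6458, 66.6819) (36.8577, 76) (0, 76)]  |A|=2005.3547
8. canonical 5-gon: [(0, 0) (8.6708, 0) (40.6458, 66.6819) (36.8577, 76) (0, 76)]
9. shoelace: 2005.3547

Area of P1's cell: 2005.3547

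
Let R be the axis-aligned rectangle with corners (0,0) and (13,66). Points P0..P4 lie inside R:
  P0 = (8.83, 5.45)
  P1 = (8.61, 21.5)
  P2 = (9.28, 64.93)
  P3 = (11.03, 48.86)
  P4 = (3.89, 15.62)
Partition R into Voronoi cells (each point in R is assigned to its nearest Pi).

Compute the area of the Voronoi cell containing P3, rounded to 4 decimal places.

Area of P3's cell: 273.3032

1. box [0,13]×[0,66]: [(0, 0) (13, 0) (13, 66) (0, 66)]
2. ⊥bis P3·P0 via (9.93,27.155): [(0, 27.6582) (13, 26.9994) (13, 66) (0, 66)]  |A|=502.7252
3. ⊥bis P3·P1 via (9.82,35.18): [(0, 36.0486) (13, 34.8987) (13, 66) (0, 66)]  |A|=396.8425
4. ⊥bis P3·P2 via (10.155,56.895): [(0, 55.7891) (0, 36.0486) (13, 34.8987) (13, 57.2048)]  |A|=273.3032
5. ⊥bis P3·P4 via (7.46,32.24): [(0, 55.7891) (0, 36.0486) (13, 34.8987) (13, 57.2048)]  |A|=273.3032
6. canonical 4-gon: [(0, 55.7891) (0, 36.0486) (13, 34.8987) (13, 57.2048)]
7. shoelace: 273.3032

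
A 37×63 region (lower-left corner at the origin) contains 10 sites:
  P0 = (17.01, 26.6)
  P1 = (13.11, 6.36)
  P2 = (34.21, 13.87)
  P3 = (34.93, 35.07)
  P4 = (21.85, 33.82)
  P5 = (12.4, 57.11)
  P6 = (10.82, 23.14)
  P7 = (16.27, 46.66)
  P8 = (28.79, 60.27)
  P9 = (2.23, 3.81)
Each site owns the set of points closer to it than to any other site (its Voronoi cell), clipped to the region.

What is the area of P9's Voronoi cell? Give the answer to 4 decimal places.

Area of P9's cell: 107.4270

1. box [0,37]×[0,63]: [(0, 0) (37, 0) (37, 63) (0, 63)]
2. ⊥bis P9·P0 via (9.62,15.205): [(0, 21.4439) (0, 0) (33.0653, 0)]  |A|=354.5241
3. ⊥bis P9·P1 via (7.67,5.085): [(4.5235, 18.5103) (0, 21.4439) (0, 0) (8.8618, 0)]  |A|=130.5173
4. ⊥bis P9·P2 via (18.22,8.84): [(4.5235, 18.5103) (0, 21.4439) (0, 0) (8.8618, 0)]  |A|=130.5173
5. ⊥bis P9·P3 via (18.58,19.44): [(4.5235, 18.5103) (0, 21.4439) (0, 0) (8.8618, 0)]  |A|=130.5173
6. ⊥bis P9·P4 via (12.04,18.815): [(4.5235, 18.5103) (0, 21.4439) (0, 0) (8.8618, 0)]  |A|=130.5173
7. ⊥bis P9·P5 via (7.315,30.46): [(4.5235, 18.5103) (0, 21.4439) (0, 0) (8.8618, 0)]  |A|=130.5173
8. ⊥bis P9·P6 via (6.525,13.475): [(5.6081, 13.8825) (0, 16.3746) (0, 0) (8.8618, 0)]  |A|=107.427
9. ⊥bis P9·P7 via (9.25,25.235): [(5.6081, 13.8825) (0, 16.3746) (0, 0) (8.8618, 0)]  |A|=107.427
10. ⊥bis P9·P8 via (15.51,32.04): [(5.6081, 13.8825) (0, 16.3746) (0, 0) (8.8618, 0)]  |A|=107.427
11. canonical 4-gon: [(5.6081, 13.8825) (0, 16.3746) (0, 0) (8.8618, 0)]
12. shoelace: 107.427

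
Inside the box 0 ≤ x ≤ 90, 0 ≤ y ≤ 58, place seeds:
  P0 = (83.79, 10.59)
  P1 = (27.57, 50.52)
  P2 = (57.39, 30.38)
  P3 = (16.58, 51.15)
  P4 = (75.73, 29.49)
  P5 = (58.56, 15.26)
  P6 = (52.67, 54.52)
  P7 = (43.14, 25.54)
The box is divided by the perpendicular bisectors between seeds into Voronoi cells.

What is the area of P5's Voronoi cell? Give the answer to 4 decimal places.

1. box [0,90]×[0,58]: [(0, 0) (90, 0) (90, 58) (0, 58)]
2. ⊥bis P5·P0 via (71.175,12.925): [(0, 0) (68.7826, 0) (79.5183, 58) (0, 58)]  |A|=4300.7253
3. ⊥bis P5·P1 via (43.065,32.89): [(5.6432, 0) (68.7826, 0) (79.5183, 58) (71.6348, 58)]  |A|=2059.6627
4. ⊥bis P5·P2 via (57.975,22.82): [(29.0619, 20.5827) (5.6432, 0) (68.7826, 0) (73.225, 24.0001)]  |A|=1172.1565
5. ⊥bis P5·P3 via (37.57,33.205): [(29.0619, 20.5827) (19.8781, 12.511) (9.182, 0) (68.7826, 0) (73.225, 24.0001)]  |A|=1150.0194
6. ⊥bis P5·P4 via (67.145,22.375): [(66.2458, 23.46) (29.0619, 20.5827) (19.8781, 12.511) (9.182, 0) (68.7826, 0) (71.8691, 16.6749)]  |A|=1124.8237
7. ⊥bis P5·P6 via (55.615,34.89): [(66.2458, 23.46) (29.0619, 20.5827) (19.8781, 12.511) (9.182, 0) (68.7826, 0) (71.8691, 16.6749)]  |A|=1124.8237
8. ⊥bis P5·P7 via (50.85,20.4): [(66.2458, 23.46) (52.1635, 22.3703) (37.25, 0) (68.7826, 0) (71.8691, 16.6749)]  |A|=576.6192
9. canonical 5-gon: [(66.2458, 23.46) (52.1635, 22.3703) (37.25, 0) (68.7826, 0) (71.8691, 16.6749)]
10. shoelace: 576.6192

Area of P5's cell: 576.6192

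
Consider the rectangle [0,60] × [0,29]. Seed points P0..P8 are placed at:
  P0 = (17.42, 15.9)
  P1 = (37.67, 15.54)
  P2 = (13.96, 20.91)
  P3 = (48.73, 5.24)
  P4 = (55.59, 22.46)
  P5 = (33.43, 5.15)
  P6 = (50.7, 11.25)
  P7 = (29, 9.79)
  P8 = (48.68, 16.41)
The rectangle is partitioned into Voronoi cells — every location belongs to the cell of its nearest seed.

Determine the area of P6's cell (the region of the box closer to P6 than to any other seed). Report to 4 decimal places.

Area of P6's cell: 106.9496

1. box [0,60]×[0,29]: [(0, 0) (60, 0) (60, 29) (0, 29)]
2. ⊥bis P6·P0 via (34.06,13.575): [(32.1633, 0) (60, 0) (60, 29) (36.2152, 29)]  |A|=748.5119
3. ⊥bis P6·P1 via (44.185,13.395): [(39.7748, 0) (60, 0) (60, 29) (49.3228, 29)]  |A|=448.0845
4. ⊥bis P6·P2 via (32.33,16.08): [(39.7748, 0) (60, 0) (60, 29) (49.3228, 29)]  |A|=448.0845
5. ⊥bis P6·P3 via (49.715,8.245): [(43.1932, 10.3827) (60, 4.8737) (60, 29) (49.3228, 29)]  |A|=302.1324
6. ⊥bis P6·P4 via (53.145,16.855): [(46.3063, 19.8381) (43.1932, 10.3827) (60, 4.8737) (60, 13.8647)]  |A|=149.5923
7. ⊥bis P6·P5 via (42.065,8.2): [(46.3063, 19.8381) (43.1932, 10.3827) (60, 4.8737) (60, 13.8647)]  |A|=149.5923
8. ⊥bis P6·P7 via (39.85,10.52): [(46.3063, 19.8381) (43.1932, 10.3827) (60, 4.8737) (60, 13.8647)]  |A|=149.5923
9. ⊥bis P6·P8 via (49.69,13.83): [(55.1656, 15.9736) (43.5349, 11.4204) (43.1932, 10.3827) (60, 4.8737) (60, 13.8647)]  |A|=106.9496
10. canonical 5-gon: [(55.1656, 15.9736) (43.5349, 11.4204) (43.1932, 10.3827) (60, 4.8737) (60, 13.8647)]
11. shoelace: 106.9496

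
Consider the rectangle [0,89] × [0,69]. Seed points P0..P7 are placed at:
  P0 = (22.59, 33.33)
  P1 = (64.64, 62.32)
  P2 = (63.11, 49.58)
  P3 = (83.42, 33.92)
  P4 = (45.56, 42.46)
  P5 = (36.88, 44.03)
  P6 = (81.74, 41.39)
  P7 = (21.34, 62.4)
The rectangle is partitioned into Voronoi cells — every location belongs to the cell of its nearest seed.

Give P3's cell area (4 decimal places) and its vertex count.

1. box [0,89]×[0,69]: [(0, 0) (89, 0) (89, 69) (0, 69)]
2. ⊥bis P3·P0 via (53.005,33.625): [(53.3311, 0) (89, 0) (89, 69) (52.6619, 69)]  |A|=2484.2406
3. ⊥bis P3·P1 via (74.03,48.12): [(52.9993, 34.2131) (53.3311, 0) (89, 0) (89, 58.0192)]  |A|=1654.5364
4. ⊥bis P3·P2 via (73.265,41.75): [(82.4902, 53.7144) (53.1789, 15.6996) (53.3311, 0) (89, 0) (89, 58.0192)]  |A|=1379.7961
5. ⊥bis P3·P4 via (64.49,38.19): [(82.4902, 53.7144) (61.9964, 27.1354) (55.8756, 0) (89, 0) (89, 58.0192)]  |A|=1275.1872
6. ⊥bis P3·P5 via (60.15,38.975): [(82.4902, 53.7144) (61.9964, 27.1354) (55.8756, 0) (89, 0) (89, 58.0192)]  |A|=1275.1872
7. ⊥bis P3·P6 via (82.58,37.655): [(67.491, 34.2615) (61.9964, 27.1354) (55.8756, 0) (89, 0) (89, 39.0989)]  |A|=1040.6746
8. ⊥bis P3·P7 via (52.38,48.16): [(67.491, 34.2615) (61.9964, 27.1354) (55.8756, 0) (89, 0) (89, 39.0989)]  |A|=1040.6746
9. canonical 5-gon: [(67.491, 34.2615) (61.9964, 27.1354) (55.8756, 0) (89, 0) (89, 39.0989)]
10. shoelace: 1040.6746

Area of P3's cell: 1040.6746 (5 vertices)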